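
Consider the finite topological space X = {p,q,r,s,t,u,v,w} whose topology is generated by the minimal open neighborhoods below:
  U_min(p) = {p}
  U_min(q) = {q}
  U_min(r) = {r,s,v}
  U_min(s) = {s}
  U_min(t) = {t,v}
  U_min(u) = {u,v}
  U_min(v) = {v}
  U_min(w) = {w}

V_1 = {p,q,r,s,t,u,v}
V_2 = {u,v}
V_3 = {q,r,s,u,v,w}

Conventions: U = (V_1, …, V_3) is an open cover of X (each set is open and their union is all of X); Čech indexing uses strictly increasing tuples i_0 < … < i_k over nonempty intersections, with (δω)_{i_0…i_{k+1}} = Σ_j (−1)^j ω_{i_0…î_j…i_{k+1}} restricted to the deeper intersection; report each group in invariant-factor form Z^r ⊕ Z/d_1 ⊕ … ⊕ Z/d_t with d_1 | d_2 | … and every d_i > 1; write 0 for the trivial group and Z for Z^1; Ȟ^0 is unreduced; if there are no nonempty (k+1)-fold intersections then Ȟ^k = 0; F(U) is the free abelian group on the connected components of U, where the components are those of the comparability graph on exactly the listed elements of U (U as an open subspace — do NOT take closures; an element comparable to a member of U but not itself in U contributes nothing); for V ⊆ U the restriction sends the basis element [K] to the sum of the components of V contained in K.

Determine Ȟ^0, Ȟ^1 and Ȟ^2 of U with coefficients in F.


Ȟ^0(U;F) ≅ Z^4,  Ȟ^1(U;F) ≅ 0,  Ȟ^2(U;F) ≅ 0

intersection data:
  V12={u,v} V13={q,r,s,u,v} V23={u,v}
  V123={u,v}
components per intersection:
  V1: {p} {q} {r,s,t,u,v}
  V2: {u,v}
  V3: {q} {r,s,u,v} {w}
  V12: {u,v}
  V13: {q} {r,s,u,v}
  V23: {u,v}
  V123: {u,v}
C dims 7,4,1; δ0: rk 3, SNF 1^3; δ1: rk 1, SNF 1^1
Ȟ^0 = (7 − 3) − 0 = 4, so Ȟ^0 ≅ Z^4
Ȟ^1 = (4 − 1) − 3 = 0, so Ȟ^1 ≅ 0
Ȟ^2 = (1 − 0) − 1 = 0, so Ȟ^2 ≅ 0


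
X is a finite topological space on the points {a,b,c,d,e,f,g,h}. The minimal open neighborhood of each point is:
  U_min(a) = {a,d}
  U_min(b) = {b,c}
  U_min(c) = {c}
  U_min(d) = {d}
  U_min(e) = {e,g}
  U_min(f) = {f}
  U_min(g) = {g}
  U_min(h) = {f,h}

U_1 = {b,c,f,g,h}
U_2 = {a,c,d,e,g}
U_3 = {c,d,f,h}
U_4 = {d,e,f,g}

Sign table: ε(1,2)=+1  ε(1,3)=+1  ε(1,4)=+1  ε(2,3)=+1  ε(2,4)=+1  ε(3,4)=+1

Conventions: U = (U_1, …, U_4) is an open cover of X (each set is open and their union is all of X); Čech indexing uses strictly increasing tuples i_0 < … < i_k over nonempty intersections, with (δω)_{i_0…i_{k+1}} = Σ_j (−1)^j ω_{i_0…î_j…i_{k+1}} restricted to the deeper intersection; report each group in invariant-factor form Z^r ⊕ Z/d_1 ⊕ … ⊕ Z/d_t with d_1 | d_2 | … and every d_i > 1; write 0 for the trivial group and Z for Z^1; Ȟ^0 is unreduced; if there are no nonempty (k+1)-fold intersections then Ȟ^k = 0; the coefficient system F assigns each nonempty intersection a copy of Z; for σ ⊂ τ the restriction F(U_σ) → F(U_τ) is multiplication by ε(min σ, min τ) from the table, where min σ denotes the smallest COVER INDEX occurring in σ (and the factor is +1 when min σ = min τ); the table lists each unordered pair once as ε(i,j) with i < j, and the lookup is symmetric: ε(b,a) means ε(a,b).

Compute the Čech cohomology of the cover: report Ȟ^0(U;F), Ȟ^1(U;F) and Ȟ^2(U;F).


Ȟ^0 ≅ Z; Ȟ^1 ≅ 0; Ȟ^2 ≅ Z

nerve of the cover:
  U12={c,g} U13={c,f,h} U14={f,g} U23={c,d} U24={d,e,g} U34={d,f}
  U123={c} U124={g} U134={f} U234={d}
C dims 4,6,4; δ0: rk 3, SNF 1^3; δ1: rk 3, SNF 1^3
Ȟ^0 = (4 − 3) − 0 = 1, so Ȟ^0 ≅ Z
Ȟ^1 = (6 − 3) − 3 = 0, so Ȟ^1 ≅ 0
Ȟ^2 = (4 − 0) − 3 = 1, so Ȟ^2 ≅ Z


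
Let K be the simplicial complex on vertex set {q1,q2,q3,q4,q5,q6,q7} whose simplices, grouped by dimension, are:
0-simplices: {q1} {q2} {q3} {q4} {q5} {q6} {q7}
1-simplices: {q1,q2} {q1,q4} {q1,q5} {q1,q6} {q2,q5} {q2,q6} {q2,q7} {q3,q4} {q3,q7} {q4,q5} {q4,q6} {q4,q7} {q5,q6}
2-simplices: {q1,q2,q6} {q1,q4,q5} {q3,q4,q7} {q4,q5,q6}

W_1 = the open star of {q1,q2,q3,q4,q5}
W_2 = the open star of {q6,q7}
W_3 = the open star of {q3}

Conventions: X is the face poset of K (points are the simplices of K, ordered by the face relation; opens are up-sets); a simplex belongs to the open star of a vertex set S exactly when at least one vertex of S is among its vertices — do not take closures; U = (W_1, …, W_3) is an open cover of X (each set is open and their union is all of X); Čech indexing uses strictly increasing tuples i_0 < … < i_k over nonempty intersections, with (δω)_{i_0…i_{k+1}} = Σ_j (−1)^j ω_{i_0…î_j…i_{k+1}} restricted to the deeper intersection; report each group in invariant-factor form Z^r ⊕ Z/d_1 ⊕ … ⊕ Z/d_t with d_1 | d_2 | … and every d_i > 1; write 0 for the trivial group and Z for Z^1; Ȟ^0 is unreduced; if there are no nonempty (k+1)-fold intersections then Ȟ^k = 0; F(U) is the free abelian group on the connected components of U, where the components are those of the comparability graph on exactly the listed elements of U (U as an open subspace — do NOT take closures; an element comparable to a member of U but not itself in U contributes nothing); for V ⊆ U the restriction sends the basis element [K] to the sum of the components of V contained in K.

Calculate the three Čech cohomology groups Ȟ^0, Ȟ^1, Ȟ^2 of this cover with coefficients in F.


intersection data:
  W1={{q1},{q2},{q3},{q4},{q5},{q1,q2},{q1,q4},{q1,q5},{q1,q6},{q2,q5},{q2,q6},{q2,q7},{q3,q4},{q3,q7},{q4,q5},{q4,q6},{q4,q7},{q5,q6},{q1,q2,q6},{q1,q4,q5},{q3,q4,q7},{q4,q5,q6}} W2={{q6},{q7},{q1,q6},{q2,q6},{q2,q7},{q3,q7},{q4,q6},{q4,q7},{q5,q6},{q1,q2,q6},{q3,q4,q7},{q4,q5,q6}} W3={{q3},{q3,q4},{q3,q7},{q3,q4,q7}}
  W12={{q1,q6},{q2,q6},{q2,q7},{q3,q7},{q4,q6},{q4,q7},{q5,q6},{q1,q2,q6},{q3,q4,q7},{q4,q5,q6}} W13={{q3},{q3,q4},{q3,q7},{q3,q4,q7}} W23={{q3,q7},{q3,q4,q7}}
  W123={{q3,q7},{q3,q4,q7}}
components per intersection:
  W1: {{q1},{q2},{q3},{q4},{q5},{q1,q2},{q1,q4},{q1,q5},{q1,q6},{q2,q5},{q2,q6},{q2,q7},{q3,q4},{q3,q7},{q4,q5},{q4,q6},{q4,q7},{q5,q6},{q1,q2,q6},{q1,q4,q5},{q3,q4,q7},{q4,q5,q6}}
  W2: {{q6},{q1,q6},{q2,q6},{q4,q6},{q5,q6},{q1,q2,q6},{q4,q5,q6}} {{q7},{q2,q7},{q3,q7},{q4,q7},{q3,q4,q7}}
  W3: {{q3},{q3,q4},{q3,q7},{q3,q4,q7}}
  W12: {{q1,q6},{q2,q6},{q1,q2,q6}} {{q2,q7}} {{q3,q7},{q4,q7},{q3,q4,q7}} {{q4,q6},{q5,q6},{q4,q5,q6}}
  W13: {{q3},{q3,q4},{q3,q7},{q3,q4,q7}}
  W23: {{q3,q7},{q3,q4,q7}}
  W123: {{q3,q7},{q3,q4,q7}}
C dims 4,6,1; δ0: rk 3, SNF 1^3; δ1: rk 1, SNF 1^1
Ȟ^0 = (4 − 3) − 0 = 1, so Ȟ^0 ≅ Z
Ȟ^1 = (6 − 1) − 3 = 2, so Ȟ^1 ≅ Z^2
Ȟ^2 = (1 − 0) − 1 = 0, so Ȟ^2 ≅ 0

Ȟ^0(U;F) ≅ Z, Ȟ^1(U;F) ≅ Z^2 and Ȟ^2(U;F) ≅ 0


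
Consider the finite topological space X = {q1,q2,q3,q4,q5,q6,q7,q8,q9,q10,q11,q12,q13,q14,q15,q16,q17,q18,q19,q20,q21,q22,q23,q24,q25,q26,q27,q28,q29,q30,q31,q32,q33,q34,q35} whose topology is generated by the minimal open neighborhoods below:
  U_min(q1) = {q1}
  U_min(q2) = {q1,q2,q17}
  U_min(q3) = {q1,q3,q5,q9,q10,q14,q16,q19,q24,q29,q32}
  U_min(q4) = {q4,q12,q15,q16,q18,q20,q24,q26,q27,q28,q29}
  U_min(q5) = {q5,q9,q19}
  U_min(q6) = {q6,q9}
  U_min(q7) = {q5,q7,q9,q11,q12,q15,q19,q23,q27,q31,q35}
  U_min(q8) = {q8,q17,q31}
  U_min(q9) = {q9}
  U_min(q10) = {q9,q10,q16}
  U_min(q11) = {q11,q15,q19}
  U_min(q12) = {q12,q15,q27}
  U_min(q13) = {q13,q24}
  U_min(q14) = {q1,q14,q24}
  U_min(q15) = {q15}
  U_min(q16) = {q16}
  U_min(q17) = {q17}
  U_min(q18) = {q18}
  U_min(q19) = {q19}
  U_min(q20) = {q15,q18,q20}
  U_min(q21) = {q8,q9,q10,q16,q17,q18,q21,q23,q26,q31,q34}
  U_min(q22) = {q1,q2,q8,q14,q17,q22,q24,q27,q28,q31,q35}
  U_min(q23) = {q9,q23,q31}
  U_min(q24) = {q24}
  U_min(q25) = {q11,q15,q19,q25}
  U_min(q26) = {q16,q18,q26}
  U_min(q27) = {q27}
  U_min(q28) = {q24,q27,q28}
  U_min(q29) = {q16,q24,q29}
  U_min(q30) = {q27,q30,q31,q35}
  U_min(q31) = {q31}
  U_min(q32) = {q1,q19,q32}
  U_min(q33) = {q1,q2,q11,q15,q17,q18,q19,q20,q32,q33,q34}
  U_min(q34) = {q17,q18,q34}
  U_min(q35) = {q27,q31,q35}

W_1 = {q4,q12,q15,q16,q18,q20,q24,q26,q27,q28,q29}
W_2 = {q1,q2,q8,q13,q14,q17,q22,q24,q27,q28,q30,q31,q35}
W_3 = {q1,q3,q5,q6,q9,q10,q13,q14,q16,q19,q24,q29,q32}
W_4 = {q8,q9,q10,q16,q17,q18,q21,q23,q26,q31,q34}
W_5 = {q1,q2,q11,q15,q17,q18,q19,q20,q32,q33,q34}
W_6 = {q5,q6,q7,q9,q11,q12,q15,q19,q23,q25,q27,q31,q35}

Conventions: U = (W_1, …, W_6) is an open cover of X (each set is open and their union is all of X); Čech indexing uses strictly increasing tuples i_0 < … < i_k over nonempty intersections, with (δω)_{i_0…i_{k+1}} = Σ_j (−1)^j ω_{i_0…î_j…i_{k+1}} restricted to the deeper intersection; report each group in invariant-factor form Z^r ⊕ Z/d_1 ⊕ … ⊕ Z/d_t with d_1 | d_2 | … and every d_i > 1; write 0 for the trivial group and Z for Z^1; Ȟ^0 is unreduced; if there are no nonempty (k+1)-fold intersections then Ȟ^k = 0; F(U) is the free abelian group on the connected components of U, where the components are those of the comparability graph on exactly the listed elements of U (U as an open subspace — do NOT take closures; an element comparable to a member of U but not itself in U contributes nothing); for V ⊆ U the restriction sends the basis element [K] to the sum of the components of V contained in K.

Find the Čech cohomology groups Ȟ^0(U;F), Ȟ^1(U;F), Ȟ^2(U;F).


Ȟ^0 = Z,  Ȟ^1 = 0,  Ȟ^2 = Z/2

nonempty overlaps:
  W12={q24,q27,q28} W13={q16,q24,q29} W14={q16,q18,q26} W15={q15,q18,q20} W16={q12,q15,q27} W23={q1,q13,q14,q24} W24={q8,q17,q31} W25={q1,q2,q17} W26={q27,q31,q35} W34={q9,q10,q16} W35={q1,q19,q32} W36={q5,q6,q9,q19} W45={q17,q18,q34} W46={q9,q23,q31} W56={q11,q15,q19}
  W123={q24} W126={q27} W134={q16} W145={q18} W156={q15} W235={q1} W245={q17} W246={q31} W346={q9} W356={q19}
components per intersection:
  W1: {q4,q12,q15,q16,q18,q20,q24,q26,q27,q28,q29}
  W2: {q1,q2,q8,q13,q14,q17,q22,q24,q27,q28,q30,q31,q35}
  W3: {q1,q3,q5,q6,q9,q10,q13,q14,q16,q19,q24,q29,q32}
  W4: {q8,q9,q10,q16,q17,q18,q21,q23,q26,q31,q34}
  W5: {q1,q2,q11,q15,q17,q18,q19,q20,q32,q33,q34}
  W6: {q5,q6,q7,q9,q11,q12,q15,q19,q23,q25,q27,q31,q35}
  W12: {q24,q27,q28}
  W13: {q16,q24,q29}
  W14: {q16,q18,q26}
  W15: {q15,q18,q20}
  W16: {q12,q15,q27}
  W23: {q1,q13,q14,q24}
  W24: {q8,q17,q31}
  W25: {q1,q2,q17}
  W26: {q27,q31,q35}
  W34: {q9,q10,q16}
  W35: {q1,q19,q32}
  W36: {q5,q6,q9,q19}
  W45: {q17,q18,q34}
  W46: {q9,q23,q31}
  W56: {q11,q15,q19}
  W123: {q24}
  W126: {q27}
  W134: {q16}
  W145: {q18}
  W156: {q15}
  W235: {q1}
  W245: {q17}
  W246: {q31}
  W346: {q9}
  W356: {q19}
C dims 6,15,10; δ0: rk 5, SNF 1^5; δ1: rk 10, SNF 1^9·2
degree 0: 6−5−0 = 1 → Ȟ^0 ≅ Z
degree 1: 15−10−5 = 0 → Ȟ^1 ≅ 0
degree 2: 10−0−10 = 0 plus torsion [2] → Ȟ^2 ≅ Z/2


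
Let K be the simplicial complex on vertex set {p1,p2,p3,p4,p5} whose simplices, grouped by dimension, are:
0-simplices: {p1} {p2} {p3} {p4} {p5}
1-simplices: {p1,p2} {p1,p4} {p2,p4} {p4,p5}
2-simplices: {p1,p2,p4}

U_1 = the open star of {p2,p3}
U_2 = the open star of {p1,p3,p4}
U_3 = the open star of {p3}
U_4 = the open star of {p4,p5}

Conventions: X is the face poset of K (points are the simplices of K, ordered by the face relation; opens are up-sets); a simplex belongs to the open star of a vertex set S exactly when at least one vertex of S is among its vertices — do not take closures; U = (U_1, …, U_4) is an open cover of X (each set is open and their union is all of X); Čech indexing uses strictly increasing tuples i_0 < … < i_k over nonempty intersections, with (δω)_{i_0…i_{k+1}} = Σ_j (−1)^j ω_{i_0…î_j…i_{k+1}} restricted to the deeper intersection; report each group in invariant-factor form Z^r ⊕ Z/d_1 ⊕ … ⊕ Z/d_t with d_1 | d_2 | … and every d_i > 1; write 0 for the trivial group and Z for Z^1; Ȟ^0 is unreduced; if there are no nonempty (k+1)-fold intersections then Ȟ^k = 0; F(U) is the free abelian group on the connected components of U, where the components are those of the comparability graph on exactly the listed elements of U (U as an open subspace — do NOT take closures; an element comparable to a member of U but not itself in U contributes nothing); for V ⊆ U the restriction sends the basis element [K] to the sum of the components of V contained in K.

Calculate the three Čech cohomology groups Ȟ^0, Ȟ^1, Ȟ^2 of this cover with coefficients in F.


Ȟ^0 = Z^2, Ȟ^1 = 0, Ȟ^2 = 0

nerve of the cover:
  U1={{p2},{p3},{p1,p2},{p2,p4},{p1,p2,p4}} U2={{p1},{p3},{p4},{p1,p2},{p1,p4},{p2,p4},{p4,p5},{p1,p2,p4}} U3={{p3}} U4={{p4},{p5},{p1,p4},{p2,p4},{p4,p5},{p1,p2,p4}}
  U12={{p3},{p1,p2},{p2,p4},{p1,p2,p4}} U13={{p3}} U14={{p2,p4},{p1,p2,p4}} U23={{p3}} U24={{p4},{p1,p4},{p2,p4},{p4,p5},{p1,p2,p4}}
  U123={{p3}} U124={{p2,p4},{p1,p2,p4}}
components per intersection:
  U1: {{p2},{p1,p2},{p2,p4},{p1,p2,p4}} {{p3}}
  U2: {{p1},{p4},{p1,p2},{p1,p4},{p2,p4},{p4,p5},{p1,p2,p4}} {{p3}}
  U3: {{p3}}
  U4: {{p4},{p5},{p1,p4},{p2,p4},{p4,p5},{p1,p2,p4}}
  U12: {{p3}} {{p1,p2},{p2,p4},{p1,p2,p4}}
  U13: {{p3}}
  U14: {{p2,p4},{p1,p2,p4}}
  U23: {{p3}}
  U24: {{p4},{p1,p4},{p2,p4},{p4,p5},{p1,p2,p4}}
  U123: {{p3}}
  U124: {{p2,p4},{p1,p2,p4}}
C dims 6,6,2; δ0: rk 4, SNF 1^4; δ1: rk 2, SNF 1^2
Ȟ^0 = (6 − 4) − 0 = 2, so Ȟ^0 ≅ Z^2
Ȟ^1 = (6 − 2) − 4 = 0, so Ȟ^1 ≅ 0
Ȟ^2 = (2 − 0) − 2 = 0, so Ȟ^2 ≅ 0


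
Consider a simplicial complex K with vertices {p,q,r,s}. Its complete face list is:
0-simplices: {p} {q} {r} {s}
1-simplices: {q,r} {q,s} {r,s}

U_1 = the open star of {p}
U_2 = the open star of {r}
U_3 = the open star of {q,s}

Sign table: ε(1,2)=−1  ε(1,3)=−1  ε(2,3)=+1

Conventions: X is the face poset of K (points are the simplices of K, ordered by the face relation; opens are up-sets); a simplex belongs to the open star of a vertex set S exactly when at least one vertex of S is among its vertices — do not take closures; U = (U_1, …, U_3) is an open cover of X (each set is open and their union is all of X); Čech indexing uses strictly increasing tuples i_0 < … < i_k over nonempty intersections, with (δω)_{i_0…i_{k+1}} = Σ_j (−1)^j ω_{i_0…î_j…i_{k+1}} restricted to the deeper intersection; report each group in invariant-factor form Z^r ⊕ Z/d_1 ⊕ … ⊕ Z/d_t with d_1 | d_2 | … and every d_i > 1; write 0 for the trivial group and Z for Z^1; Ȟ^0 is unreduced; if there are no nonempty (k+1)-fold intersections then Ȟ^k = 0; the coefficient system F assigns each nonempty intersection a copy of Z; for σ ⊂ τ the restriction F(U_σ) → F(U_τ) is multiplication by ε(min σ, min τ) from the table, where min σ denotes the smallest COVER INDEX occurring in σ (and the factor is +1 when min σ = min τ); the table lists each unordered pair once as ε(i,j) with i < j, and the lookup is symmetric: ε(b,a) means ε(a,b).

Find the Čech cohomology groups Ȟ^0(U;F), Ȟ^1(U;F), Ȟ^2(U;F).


nonempty overlaps:
  U1={{p}} U2={{r},{q,r},{r,s}} U3={{q},{s},{q,r},{q,s},{r,s}}
  U23={{q,r},{r,s}}
C dims 3,1; δ0: rk 1, SNF 1^1
degree 0: 3−1−0 = 2 → Ȟ^0 ≅ Z^2
degree 1: 1−0−1 = 0 → Ȟ^1 ≅ 0
degree 2: 0−0−0 = 0 → Ȟ^2 ≅ 0

Ȟ^0 = Z^2, Ȟ^1 = 0, Ȟ^2 = 0


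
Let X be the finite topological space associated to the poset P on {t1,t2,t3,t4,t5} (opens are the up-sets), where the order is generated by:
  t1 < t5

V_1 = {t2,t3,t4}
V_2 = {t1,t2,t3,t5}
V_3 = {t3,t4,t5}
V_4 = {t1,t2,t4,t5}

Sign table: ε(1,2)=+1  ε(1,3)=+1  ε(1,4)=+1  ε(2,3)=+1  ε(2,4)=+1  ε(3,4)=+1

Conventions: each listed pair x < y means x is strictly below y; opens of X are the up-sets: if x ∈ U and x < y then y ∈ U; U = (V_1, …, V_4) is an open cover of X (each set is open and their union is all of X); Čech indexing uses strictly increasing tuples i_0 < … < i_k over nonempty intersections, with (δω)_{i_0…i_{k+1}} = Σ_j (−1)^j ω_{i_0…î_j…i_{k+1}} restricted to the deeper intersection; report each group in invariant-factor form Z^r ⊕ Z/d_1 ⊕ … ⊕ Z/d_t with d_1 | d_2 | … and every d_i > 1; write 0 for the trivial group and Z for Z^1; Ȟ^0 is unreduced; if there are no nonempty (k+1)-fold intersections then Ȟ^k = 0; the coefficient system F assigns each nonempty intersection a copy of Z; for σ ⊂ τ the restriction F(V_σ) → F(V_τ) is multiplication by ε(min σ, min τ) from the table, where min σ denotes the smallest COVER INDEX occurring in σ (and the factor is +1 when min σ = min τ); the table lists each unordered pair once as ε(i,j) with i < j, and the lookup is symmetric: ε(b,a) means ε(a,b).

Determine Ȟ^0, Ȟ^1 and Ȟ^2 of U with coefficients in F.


Ȟ^0 ≅ Z, Ȟ^1 ≅ 0, Ȟ^2 ≅ Z

nerve of the cover:
  V12={t2,t3} V13={t3,t4} V14={t2,t4} V23={t3,t5} V24={t1,t2,t5} V34={t4,t5}
  V123={t3} V124={t2} V134={t4} V234={t5}
C dims 4,6,4; δ0: rk 3, SNF 1^3; δ1: rk 3, SNF 1^3
Ȟ^0 = (4 − 3) − 0 = 1, so Ȟ^0 ≅ Z
Ȟ^1 = (6 − 3) − 3 = 0, so Ȟ^1 ≅ 0
Ȟ^2 = (4 − 0) − 3 = 1, so Ȟ^2 ≅ Z


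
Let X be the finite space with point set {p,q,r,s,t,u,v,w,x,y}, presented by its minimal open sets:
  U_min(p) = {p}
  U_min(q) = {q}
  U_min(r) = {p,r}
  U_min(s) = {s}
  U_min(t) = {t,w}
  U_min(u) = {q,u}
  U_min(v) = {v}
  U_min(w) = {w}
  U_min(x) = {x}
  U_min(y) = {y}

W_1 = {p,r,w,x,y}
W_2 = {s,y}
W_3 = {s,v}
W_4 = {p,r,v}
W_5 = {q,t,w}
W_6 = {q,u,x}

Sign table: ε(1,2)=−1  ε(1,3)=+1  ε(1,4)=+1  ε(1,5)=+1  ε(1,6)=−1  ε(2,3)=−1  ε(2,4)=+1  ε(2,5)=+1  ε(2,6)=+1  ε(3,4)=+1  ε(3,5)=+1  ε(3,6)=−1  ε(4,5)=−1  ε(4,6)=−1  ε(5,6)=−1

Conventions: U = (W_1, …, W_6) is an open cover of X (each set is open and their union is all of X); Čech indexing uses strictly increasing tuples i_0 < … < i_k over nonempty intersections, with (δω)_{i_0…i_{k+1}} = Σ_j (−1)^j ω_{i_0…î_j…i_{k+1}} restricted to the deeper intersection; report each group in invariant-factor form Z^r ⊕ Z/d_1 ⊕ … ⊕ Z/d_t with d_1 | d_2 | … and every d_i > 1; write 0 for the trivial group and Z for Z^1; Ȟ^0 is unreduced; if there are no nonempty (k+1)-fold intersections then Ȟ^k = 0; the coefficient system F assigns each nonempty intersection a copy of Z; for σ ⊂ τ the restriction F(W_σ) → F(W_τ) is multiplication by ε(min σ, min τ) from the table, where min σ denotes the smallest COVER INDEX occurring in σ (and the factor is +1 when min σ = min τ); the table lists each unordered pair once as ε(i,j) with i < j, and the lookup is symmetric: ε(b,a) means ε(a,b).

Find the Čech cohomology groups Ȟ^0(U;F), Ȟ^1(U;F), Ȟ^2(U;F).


nerve of the cover:
  W12={y} W14={p,r} W15={w} W16={x} W23={s} W34={v} W56={q}
C dims 6,7; δ0: rk 5, SNF 1^5
Ȟ^0 = (6 − 5) − 0 = 1, so Ȟ^0 ≅ Z
Ȟ^1 = (7 − 0) − 5 = 2, so Ȟ^1 ≅ Z^2
Ȟ^2 = (0 − 0) − 0 = 0, so Ȟ^2 ≅ 0

Ȟ^0(U;F) ≅ Z,  Ȟ^1(U;F) ≅ Z^2,  Ȟ^2(U;F) ≅ 0


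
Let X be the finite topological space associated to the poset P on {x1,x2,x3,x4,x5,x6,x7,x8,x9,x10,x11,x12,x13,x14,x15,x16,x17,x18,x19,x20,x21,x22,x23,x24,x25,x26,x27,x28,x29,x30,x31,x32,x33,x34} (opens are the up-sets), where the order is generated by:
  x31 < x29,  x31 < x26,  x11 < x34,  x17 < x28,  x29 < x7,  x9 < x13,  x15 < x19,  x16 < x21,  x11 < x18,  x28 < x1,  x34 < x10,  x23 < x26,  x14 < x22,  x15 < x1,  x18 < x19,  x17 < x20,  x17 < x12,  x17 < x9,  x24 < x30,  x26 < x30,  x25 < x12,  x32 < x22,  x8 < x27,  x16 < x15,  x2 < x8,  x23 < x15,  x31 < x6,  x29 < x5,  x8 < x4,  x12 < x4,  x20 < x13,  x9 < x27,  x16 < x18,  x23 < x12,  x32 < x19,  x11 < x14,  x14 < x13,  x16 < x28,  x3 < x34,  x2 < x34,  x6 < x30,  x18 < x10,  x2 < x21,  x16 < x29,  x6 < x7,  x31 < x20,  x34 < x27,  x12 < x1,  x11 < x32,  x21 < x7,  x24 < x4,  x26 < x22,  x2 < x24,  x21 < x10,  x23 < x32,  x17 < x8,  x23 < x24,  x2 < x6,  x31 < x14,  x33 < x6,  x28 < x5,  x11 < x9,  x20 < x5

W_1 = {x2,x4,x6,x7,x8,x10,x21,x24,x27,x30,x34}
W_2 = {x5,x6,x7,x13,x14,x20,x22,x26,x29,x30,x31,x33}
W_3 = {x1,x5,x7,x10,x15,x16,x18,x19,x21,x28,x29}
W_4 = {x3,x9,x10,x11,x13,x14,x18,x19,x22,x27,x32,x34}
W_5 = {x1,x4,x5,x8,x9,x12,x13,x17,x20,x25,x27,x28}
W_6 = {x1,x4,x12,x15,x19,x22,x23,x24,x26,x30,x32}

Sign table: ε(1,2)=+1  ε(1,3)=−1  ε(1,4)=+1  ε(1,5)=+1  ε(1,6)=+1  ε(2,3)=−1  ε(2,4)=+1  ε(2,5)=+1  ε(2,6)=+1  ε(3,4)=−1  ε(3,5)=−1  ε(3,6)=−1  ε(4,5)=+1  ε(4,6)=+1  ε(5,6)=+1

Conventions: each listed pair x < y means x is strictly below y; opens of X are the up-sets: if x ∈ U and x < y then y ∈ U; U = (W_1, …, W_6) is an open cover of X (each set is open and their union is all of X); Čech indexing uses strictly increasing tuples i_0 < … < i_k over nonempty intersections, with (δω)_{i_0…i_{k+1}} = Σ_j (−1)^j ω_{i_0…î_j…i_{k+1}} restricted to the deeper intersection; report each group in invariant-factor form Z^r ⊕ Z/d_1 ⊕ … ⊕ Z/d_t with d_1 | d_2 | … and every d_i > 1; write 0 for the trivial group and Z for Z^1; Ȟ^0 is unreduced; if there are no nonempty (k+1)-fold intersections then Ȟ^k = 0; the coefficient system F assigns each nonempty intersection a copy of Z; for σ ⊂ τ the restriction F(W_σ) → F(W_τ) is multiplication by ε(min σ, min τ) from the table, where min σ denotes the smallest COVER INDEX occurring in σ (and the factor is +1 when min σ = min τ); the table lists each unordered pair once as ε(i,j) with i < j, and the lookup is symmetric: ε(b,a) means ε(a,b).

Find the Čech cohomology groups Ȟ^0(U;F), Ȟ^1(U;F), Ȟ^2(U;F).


nerve simplices:
  W12={x6,x7,x30} W13={x7,x10,x21} W14={x10,x27,x34} W15={x4,x8,x27} W16={x4,x24,x30} W23={x5,x7,x29} W24={x13,x14,x22} W25={x5,x13,x20} W26={x22,x26,x30} W34={x10,x18,x19} W35={x1,x5,x28} W36={x1,x15,x19} W45={x9,x13,x27} W46={x19,x22,x32} W56={x1,x4,x12}
  W123={x7} W126={x30} W134={x10} W145={x27} W156={x4} W235={x5} W245={x13} W246={x22} W346={x19} W356={x1}
C dims 6,15,10; δ0: rk 5, SNF 1^5; δ1: rk 10, SNF 1^9·2
degree 0: 6−5−0 = 1 → Ȟ^0 ≅ Z
degree 1: 15−10−5 = 0 → Ȟ^1 ≅ 0
degree 2: 10−0−10 = 0 plus torsion [2] → Ȟ^2 ≅ Z/2

Ȟ^0 = Z, Ȟ^1 = 0, Ȟ^2 = Z/2


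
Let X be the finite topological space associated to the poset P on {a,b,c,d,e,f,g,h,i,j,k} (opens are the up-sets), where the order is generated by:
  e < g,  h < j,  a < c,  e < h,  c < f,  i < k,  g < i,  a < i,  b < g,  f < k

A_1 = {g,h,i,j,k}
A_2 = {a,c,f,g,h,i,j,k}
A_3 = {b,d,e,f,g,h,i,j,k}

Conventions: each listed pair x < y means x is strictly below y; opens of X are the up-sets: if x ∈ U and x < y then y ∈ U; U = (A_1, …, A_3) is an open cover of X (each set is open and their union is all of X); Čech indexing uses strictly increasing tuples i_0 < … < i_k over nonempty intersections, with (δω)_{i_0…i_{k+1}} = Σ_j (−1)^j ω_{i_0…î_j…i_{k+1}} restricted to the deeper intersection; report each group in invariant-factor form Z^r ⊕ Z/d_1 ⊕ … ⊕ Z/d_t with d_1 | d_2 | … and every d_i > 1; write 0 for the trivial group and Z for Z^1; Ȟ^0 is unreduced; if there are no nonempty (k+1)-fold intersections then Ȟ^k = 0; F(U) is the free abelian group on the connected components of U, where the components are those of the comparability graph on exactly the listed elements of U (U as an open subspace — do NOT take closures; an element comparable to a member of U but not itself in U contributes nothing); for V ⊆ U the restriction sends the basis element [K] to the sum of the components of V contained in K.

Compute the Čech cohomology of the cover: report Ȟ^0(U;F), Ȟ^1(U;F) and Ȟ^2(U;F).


Ȟ^0 = Z^2,  Ȟ^1 = 0,  Ȟ^2 = 0

nonempty overlaps:
  A12={g,h,i,j,k} A13={g,h,i,j,k} A23={f,g,h,i,j,k}
  A123={g,h,i,j,k}
components per intersection:
  A1: {g,i,k} {h,j}
  A2: {a,c,f,g,i,k} {h,j}
  A3: {b,e,f,g,h,i,j,k} {d}
  A12: {g,i,k} {h,j}
  A13: {g,i,k} {h,j}
  A23: {f,g,i,k} {h,j}
  A123: {g,i,k} {h,j}
C dims 6,6,2; δ0: rk 4, SNF 1^4; δ1: rk 2, SNF 1^2
degree 0: 6−4−0 = 2 → Ȟ^0 ≅ Z^2
degree 1: 6−2−4 = 0 → Ȟ^1 ≅ 0
degree 2: 2−0−2 = 0 → Ȟ^2 ≅ 0


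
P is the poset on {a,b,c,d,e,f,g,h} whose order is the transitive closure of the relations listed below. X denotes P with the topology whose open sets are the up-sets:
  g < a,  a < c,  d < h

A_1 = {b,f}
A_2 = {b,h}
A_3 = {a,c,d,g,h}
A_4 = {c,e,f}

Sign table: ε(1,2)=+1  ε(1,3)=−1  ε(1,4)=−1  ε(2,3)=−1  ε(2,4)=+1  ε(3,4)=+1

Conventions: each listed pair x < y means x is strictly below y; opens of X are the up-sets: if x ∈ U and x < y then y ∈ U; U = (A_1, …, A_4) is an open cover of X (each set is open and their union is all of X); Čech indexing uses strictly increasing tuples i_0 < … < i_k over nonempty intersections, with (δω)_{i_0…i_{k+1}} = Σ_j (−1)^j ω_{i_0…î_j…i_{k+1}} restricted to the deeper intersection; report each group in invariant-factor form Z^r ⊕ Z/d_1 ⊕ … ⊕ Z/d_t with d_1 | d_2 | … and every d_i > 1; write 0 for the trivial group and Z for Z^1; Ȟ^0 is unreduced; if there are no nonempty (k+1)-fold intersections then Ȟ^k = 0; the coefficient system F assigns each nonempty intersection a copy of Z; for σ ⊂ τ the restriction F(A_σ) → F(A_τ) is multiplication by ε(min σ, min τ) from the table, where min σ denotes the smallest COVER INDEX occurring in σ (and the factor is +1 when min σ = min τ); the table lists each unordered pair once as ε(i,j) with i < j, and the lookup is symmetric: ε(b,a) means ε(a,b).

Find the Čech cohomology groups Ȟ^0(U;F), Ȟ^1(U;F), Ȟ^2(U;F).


intersection data:
  A12={b} A14={f} A23={h} A34={c}
C dims 4,4; δ0: rk 3, SNF 1^3
Ȟ^0 = (4 − 3) − 0 = 1, so Ȟ^0 ≅ Z
Ȟ^1 = (4 − 0) − 3 = 1, so Ȟ^1 ≅ Z
Ȟ^2 = (0 − 0) − 0 = 0, so Ȟ^2 ≅ 0

Ȟ^0 = Z, Ȟ^1 = Z, Ȟ^2 = 0


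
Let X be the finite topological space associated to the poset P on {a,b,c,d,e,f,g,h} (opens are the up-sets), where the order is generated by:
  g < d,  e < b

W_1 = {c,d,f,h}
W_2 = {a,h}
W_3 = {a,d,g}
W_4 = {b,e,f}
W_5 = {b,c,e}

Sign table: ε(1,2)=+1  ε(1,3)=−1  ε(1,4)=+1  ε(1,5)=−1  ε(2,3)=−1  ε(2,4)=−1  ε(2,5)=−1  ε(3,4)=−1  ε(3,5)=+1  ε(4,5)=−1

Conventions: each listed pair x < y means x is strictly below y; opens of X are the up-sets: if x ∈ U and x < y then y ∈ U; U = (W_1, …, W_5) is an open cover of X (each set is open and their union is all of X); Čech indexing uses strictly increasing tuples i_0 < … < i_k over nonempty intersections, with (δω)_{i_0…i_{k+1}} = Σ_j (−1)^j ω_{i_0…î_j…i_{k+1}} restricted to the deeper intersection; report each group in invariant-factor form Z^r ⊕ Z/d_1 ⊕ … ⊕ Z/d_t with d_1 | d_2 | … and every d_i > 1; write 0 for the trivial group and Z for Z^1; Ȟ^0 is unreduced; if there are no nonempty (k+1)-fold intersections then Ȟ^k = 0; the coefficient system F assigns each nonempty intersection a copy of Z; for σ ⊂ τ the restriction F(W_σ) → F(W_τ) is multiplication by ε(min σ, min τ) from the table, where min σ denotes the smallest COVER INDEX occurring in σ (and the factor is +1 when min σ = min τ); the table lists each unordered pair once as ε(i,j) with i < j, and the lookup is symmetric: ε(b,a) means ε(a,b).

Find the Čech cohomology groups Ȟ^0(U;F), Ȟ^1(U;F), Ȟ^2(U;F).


Ȟ^0 ≅ Z,  Ȟ^1 ≅ Z^2,  Ȟ^2 ≅ 0

nerve of the cover:
  W12={h} W13={d} W14={f} W15={c} W23={a} W45={b,e}
C dims 5,6; δ0: rk 4, SNF 1^4
Ȟ^0 = (5 − 4) − 0 = 1, so Ȟ^0 ≅ Z
Ȟ^1 = (6 − 0) − 4 = 2, so Ȟ^1 ≅ Z^2
Ȟ^2 = (0 − 0) − 0 = 0, so Ȟ^2 ≅ 0


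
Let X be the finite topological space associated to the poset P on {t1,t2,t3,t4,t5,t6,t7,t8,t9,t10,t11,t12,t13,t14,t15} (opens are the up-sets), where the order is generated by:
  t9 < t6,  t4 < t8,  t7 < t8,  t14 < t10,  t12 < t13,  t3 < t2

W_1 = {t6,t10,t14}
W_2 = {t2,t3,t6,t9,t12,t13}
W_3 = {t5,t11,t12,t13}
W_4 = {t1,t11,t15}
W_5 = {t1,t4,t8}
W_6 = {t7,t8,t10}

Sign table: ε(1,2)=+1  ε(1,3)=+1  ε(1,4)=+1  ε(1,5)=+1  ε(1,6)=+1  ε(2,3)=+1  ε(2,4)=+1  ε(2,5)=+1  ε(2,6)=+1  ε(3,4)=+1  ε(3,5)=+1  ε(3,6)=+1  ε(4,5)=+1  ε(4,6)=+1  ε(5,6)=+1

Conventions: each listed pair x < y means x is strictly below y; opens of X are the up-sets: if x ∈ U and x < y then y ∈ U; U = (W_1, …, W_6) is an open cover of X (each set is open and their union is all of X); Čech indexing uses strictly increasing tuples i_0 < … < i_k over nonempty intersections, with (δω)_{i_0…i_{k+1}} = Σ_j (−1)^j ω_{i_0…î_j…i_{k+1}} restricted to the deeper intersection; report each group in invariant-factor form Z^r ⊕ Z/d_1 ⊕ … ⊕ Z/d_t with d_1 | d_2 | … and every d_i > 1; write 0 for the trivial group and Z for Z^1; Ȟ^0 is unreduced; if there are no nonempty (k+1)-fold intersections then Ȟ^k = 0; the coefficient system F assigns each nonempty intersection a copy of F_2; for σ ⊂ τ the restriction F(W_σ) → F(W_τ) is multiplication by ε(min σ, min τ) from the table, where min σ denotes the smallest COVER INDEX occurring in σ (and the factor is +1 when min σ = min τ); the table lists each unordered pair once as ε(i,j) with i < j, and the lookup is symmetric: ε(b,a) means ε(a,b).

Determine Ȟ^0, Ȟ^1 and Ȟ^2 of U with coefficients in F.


cover nerve:
  W12={t6} W16={t10} W23={t12,t13} W34={t11} W45={t1} W56={t8}
C dims 6,6; δ0: rk_F2 5
Ȟ^0: (6−5)−0=1 ⇒ Z/2
Ȟ^1: (6−0)−5=1 ⇒ Z/2
Ȟ^2: (0−0)−0=0 ⇒ 0

Ȟ^0 = Z/2; Ȟ^1 = Z/2; Ȟ^2 = 0


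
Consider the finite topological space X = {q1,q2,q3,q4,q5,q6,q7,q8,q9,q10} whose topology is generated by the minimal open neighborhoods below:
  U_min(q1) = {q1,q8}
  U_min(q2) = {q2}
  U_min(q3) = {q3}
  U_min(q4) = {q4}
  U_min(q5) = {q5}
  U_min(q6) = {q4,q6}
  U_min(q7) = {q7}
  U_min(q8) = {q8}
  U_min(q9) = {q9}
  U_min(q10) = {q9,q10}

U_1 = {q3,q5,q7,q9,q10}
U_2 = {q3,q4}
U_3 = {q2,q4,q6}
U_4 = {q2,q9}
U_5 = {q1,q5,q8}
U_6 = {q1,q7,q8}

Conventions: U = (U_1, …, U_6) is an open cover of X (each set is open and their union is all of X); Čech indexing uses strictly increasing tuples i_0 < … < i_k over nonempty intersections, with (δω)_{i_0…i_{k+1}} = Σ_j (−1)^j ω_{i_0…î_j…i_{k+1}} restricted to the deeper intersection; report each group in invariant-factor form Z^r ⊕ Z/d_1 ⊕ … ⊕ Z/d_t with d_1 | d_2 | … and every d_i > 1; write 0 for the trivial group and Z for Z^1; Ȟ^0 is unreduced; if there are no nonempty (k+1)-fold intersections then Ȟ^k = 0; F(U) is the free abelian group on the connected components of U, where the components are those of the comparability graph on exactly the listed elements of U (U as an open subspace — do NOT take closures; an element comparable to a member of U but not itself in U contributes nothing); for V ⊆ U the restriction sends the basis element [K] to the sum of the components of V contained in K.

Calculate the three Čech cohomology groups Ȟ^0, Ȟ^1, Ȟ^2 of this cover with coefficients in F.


Ȟ^0(U;F) ≅ Z^7, Ȟ^1(U;F) ≅ 0, Ȟ^2(U;F) ≅ 0

intersection data:
  U12={q3} U14={q9} U15={q5} U16={q7} U23={q4} U34={q2} U56={q1,q8}
components per intersection:
  U1: {q3} {q5} {q7} {q9,q10}
  U2: {q3} {q4}
  U3: {q2} {q4,q6}
  U4: {q2} {q9}
  U5: {q1,q8} {q5}
  U6: {q1,q8} {q7}
  U12: {q3}
  U14: {q9}
  U15: {q5}
  U16: {q7}
  U23: {q4}
  U34: {q2}
  U56: {q1,q8}
C dims 14,7; δ0: rk 7, SNF 1^7
Ȟ^0 = (14 − 7) − 0 = 7, so Ȟ^0 ≅ Z^7
Ȟ^1 = (7 − 0) − 7 = 0, so Ȟ^1 ≅ 0
Ȟ^2 = (0 − 0) − 0 = 0, so Ȟ^2 ≅ 0


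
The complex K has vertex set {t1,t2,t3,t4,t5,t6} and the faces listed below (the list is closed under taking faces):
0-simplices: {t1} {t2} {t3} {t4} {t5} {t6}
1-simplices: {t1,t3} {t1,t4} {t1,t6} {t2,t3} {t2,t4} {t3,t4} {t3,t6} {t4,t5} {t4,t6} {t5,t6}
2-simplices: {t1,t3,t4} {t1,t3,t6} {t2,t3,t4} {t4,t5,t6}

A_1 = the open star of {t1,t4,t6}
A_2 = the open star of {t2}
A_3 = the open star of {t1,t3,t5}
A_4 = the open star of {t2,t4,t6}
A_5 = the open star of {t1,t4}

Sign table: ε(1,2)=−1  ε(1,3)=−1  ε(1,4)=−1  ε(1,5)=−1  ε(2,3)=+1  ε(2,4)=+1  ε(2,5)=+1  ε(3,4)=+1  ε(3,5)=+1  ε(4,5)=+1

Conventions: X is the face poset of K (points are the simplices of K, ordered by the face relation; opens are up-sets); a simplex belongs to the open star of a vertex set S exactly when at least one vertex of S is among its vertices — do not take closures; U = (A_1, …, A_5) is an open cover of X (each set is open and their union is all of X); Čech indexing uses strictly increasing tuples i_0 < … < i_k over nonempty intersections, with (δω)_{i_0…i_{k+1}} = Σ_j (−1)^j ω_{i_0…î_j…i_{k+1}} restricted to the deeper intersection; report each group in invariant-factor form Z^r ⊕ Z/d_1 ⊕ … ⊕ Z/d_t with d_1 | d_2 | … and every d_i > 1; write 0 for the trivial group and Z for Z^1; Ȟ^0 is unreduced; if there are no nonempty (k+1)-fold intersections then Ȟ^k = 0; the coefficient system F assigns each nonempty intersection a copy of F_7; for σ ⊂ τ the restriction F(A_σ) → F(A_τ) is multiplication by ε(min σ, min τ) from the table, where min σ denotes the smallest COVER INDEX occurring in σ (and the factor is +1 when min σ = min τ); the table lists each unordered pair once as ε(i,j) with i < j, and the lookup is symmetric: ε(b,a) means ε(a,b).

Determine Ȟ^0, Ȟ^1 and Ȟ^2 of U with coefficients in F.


Ȟ^0 ≅ Z/7,  Ȟ^1 ≅ 0,  Ȟ^2 ≅ 0

nonempty intersections:
  A1={{t1},{t4},{t6},{t1,t3},{t1,t4},{t1,t6},{t2,t4},{t3,t4},{t3,t6},{t4,t5},{t4,t6},{t5,t6},{t1,t3,t4},{t1,t3,t6},{t2,t3,t4},{t4,t5,t6}} A2={{t2},{t2,t3},{t2,t4},{t2,t3,t4}} A3={{t1},{t3},{t5},{t1,t3},{t1,t4},{t1,t6},{t2,t3},{t3,t4},{t3,t6},{t4,t5},{t5,t6},{t1,t3,t4},{t1,t3,t6},{t2,t3,t4},{t4,t5,t6}} A4={{t2},{t4},{t6},{t1,t4},{t1,t6},{t2,t3},{t2,t4},{t3,t4},{t3,t6},{t4,t5},{t4,t6},{t5,t6},{t1,t3,t4},{t1,t3,t6},{t2,t3,t4},{t4,t5,t6}} A5={{t1},{t4},{t1,t3},{t1,t4},{t1,t6},{t2,t4},{t3,t4},{t4,t5},{t4,t6},{t1,t3,t4},{t1,t3,t6},{t2,t3,t4},{t4,t5,t6}}
  A12={{t2,t4},{t2,t3,t4}} A13={{t1},{t1,t3},{t1,t4},{t1,t6},{t3,t4},{t3,t6},{t4,t5},{t5,t6},{t1,t3,t4},{t1,t3,t6},{t2,t3,t4},{t4,t5,t6}} A14={{t4},{t6},{t1,t4},{t1,t6},{t2,t4},{t3,t4},{t3,t6},{t4,t5},{t4,t6},{t5,t6},{t1,t3,t4},{t1,t3,t6},{t2,t3,t4},{t4,t5,t6}} A15={{t1},{t4},{t1,t3},{t1,t4},{t1,t6},{t2,t4},{t3,t4},{t4,t5},{t4,t6},{t1,t3,t4},{t1,t3,t6},{t2,t3,t4},{t4,t5,t6}} A23={{t2,t3},{t2,t3,t4}} A24={{t2},{t2,t3},{t2,t4},{t2,t3,t4}} A25={{t2,t4},{t2,t3,t4}} A34={{t1,t4},{t1,t6},{t2,t3},{t3,t4},{t3,t6},{t4,t5},{t5,t6},{t1,t3,t4},{t1,t3,t6},{t2,t3,t4},{t4,t5,t6}} A35={{t1},{t1,t3},{t1,t4},{t1,t6},{t3,t4},{t4,t5},{t1,t3,t4},{t1,t3,t6},{t2,t3,t4},{t4,t5,t6}} A45={{t4},{t1,t4},{t1,t6},{t2,t4},{t3,t4},{t4,t5},{t4,t6},{t1,t3,t4},{t1,t3,t6},{t2,t3,t4},{t4,t5,t6}}
  A123={{t2,t3,t4}} A124={{t2,t4},{t2,t3,t4}} A125={{t2,t4},{t2,t3,t4}} A134={{t1,t4},{t1,t6},{t3,t4},{t3,t6},{t4,t5},{t5,t6},{t1,t3,t4},{t1,t3,t6},{t2,t3,t4},{t4,t5,t6}} A135={{t1},{t1,t3},{t1,t4},{t1,t6},{t3,t4},{t4,t5},{t1,t3,t4},{t1,t3,t6},{t2,t3,t4},{t4,t5,t6}} A145={{t4},{t1,t4},{t1,t6},{t2,t4},{t3,t4},{t4,t5},{t4,t6},{t1,t3,t4},{t1,t3,t6},{t2,t3,t4},{t4,t5,t6}} A234={{t2,t3},{t2,t3,t4}} A235={{t2,t3,t4}} A245={{t2,t4},{t2,t3,t4}} A345={{t1,t4},{t1,t6},{t3,t4},{t4,t5},{t1,t3,t4},{t1,t3,t6},{t2,t3,t4},{t4,t5,t6}}
  A1234={{t2,t3,t4}} A1235={{t2,t3,t4}} A1245={{t2,t4},{t2,t3,t4}} A1345={{t1,t4},{t1,t6},{t3,t4},{t4,t5},{t1,t3,t4},{t1,t3,t6},{t2,t3,t4},{t4,t5,t6}} A2345={{t2,t3,t4}}
  A12345={{t2,t3,t4}}
C dims 5,10,10,5; δ0: rk_F7 4; δ1: rk_F7 6; δ2: rk_F7 4
Ȟ^0: (5−4)−0=1 ⇒ Z/7
Ȟ^1: (10−6)−4=0 ⇒ 0
Ȟ^2: (10−4)−6=0 ⇒ 0


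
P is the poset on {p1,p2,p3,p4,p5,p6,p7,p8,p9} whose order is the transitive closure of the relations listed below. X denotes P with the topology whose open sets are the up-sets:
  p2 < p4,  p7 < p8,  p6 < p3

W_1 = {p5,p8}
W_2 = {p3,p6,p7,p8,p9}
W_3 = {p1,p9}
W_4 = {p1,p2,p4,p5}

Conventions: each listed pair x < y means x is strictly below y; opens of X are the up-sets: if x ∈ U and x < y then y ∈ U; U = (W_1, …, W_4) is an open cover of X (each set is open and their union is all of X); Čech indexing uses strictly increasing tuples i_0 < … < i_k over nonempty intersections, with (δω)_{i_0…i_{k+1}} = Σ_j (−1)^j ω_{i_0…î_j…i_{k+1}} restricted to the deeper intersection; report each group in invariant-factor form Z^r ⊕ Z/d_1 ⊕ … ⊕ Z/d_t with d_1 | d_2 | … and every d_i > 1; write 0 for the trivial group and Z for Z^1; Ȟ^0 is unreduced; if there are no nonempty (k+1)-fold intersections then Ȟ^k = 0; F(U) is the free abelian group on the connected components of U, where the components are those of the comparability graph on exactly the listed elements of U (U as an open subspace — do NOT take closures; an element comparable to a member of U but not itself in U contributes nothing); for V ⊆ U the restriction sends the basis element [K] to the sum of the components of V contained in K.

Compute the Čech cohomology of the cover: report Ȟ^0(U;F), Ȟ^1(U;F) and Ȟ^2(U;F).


intersection data:
  W12={p8} W14={p5} W23={p9} W34={p1}
components per intersection:
  W1: {p5} {p8}
  W2: {p3,p6} {p7,p8} {p9}
  W3: {p1} {p9}
  W4: {p1} {p2,p4} {p5}
  W12: {p8}
  W14: {p5}
  W23: {p9}
  W34: {p1}
C dims 10,4; δ0: rk 4, SNF 1^4
Ȟ^0 = (10 − 4) − 0 = 6, so Ȟ^0 ≅ Z^6
Ȟ^1 = (4 − 0) − 4 = 0, so Ȟ^1 ≅ 0
Ȟ^2 = (0 − 0) − 0 = 0, so Ȟ^2 ≅ 0

Ȟ^0(U;F) ≅ Z^6, Ȟ^1(U;F) ≅ 0 and Ȟ^2(U;F) ≅ 0


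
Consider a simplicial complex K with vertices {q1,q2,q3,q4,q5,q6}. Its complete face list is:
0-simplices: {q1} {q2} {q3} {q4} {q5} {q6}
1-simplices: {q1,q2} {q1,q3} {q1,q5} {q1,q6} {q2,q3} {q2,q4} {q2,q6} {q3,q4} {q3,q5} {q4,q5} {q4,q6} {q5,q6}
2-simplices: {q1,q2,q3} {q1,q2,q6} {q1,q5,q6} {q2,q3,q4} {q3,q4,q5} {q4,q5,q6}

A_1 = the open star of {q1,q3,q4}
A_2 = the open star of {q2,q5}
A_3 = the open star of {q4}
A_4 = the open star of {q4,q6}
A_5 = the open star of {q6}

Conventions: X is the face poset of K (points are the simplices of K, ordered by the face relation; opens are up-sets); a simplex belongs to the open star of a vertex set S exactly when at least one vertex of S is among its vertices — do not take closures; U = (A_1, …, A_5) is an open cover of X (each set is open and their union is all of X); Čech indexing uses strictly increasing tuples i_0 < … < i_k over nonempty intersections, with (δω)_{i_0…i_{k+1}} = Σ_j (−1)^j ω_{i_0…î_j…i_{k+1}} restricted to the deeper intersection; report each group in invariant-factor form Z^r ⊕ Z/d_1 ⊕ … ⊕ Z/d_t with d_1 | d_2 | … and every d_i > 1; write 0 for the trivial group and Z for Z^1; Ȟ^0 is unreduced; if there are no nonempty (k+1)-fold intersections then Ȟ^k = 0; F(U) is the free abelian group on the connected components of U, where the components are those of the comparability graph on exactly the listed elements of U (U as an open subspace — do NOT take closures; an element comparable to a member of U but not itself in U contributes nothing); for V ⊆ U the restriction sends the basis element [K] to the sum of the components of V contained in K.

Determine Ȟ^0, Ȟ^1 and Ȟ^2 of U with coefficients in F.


Ȟ^0 = Z, Ȟ^1 = Z and Ȟ^2 = 0

nonempty intersections:
  A1={{q1},{q3},{q4},{q1,q2},{q1,q3},{q1,q5},{q1,q6},{q2,q3},{q2,q4},{q3,q4},{q3,q5},{q4,q5},{q4,q6},{q1,q2,q3},{q1,q2,q6},{q1,q5,q6},{q2,q3,q4},{q3,q4,q5},{q4,q5,q6}} A2={{q2},{q5},{q1,q2},{q1,q5},{q2,q3},{q2,q4},{q2,q6},{q3,q5},{q4,q5},{q5,q6},{q1,q2,q3},{q1,q2,q6},{q1,q5,q6},{q2,q3,q4},{q3,q4,q5},{q4,q5,q6}} A3={{q4},{q2,q4},{q3,q4},{q4,q5},{q4,q6},{q2,q3,q4},{q3,q4,q5},{q4,q5,q6}} A4={{q4},{q6},{q1,q6},{q2,q4},{q2,q6},{q3,q4},{q4,q5},{q4,q6},{q5,q6},{q1,q2,q6},{q1,q5,q6},{q2,q3,q4},{q3,q4,q5},{q4,q5,q6}} A5={{q6},{q1,q6},{q2,q6},{q4,q6},{q5,q6},{q1,q2,q6},{q1,q5,q6},{q4,q5,q6}}
  A12={{q1,q2},{q1,q5},{q2,q3},{q2,q4},{q3,q5},{q4,q5},{q1,q2,q3},{q1,q2,q6},{q1,q5,q6},{q2,q3,q4},{q3,q4,q5},{q4,q5,q6}} A13={{q4},{q2,q4},{q3,q4},{q4,q5},{q4,q6},{q2,q3,q4},{q3,q4,q5},{q4,q5,q6}} A14={{q4},{q1,q6},{q2,q4},{q3,q4},{q4,q5},{q4,q6},{q1,q2,q6},{q1,q5,q6},{q2,q3,q4},{q3,q4,q5},{q4,q5,q6}} A15={{q1,q6},{q4,q6},{q1,q2,q6},{q1,q5,q6},{q4,q5,q6}} A23={{q2,q4},{q4,q5},{q2,q3,q4},{q3,q4,q5},{q4,q5,q6}} A24={{q2,q4},{q2,q6},{q4,q5},{q5,q6},{q1,q2,q6},{q1,q5,q6},{q2,q3,q4},{q3,q4,q5},{q4,q5,q6}} A25={{q2,q6},{q5,q6},{q1,q2,q6},{q1,q5,q6},{q4,q5,q6}} A34={{q4},{q2,q4},{q3,q4},{q4,q5},{q4,q6},{q2,q3,q4},{q3,q4,q5},{q4,q5,q6}} A35={{q4,q6},{q4,q5,q6}} A45={{q6},{q1,q6},{q2,q6},{q4,q6},{q5,q6},{q1,q2,q6},{q1,q5,q6},{q4,q5,q6}}
  A123={{q2,q4},{q4,q5},{q2,q3,q4},{q3,q4,q5},{q4,q5,q6}} A124={{q2,q4},{q4,q5},{q1,q2,q6},{q1,q5,q6},{q2,q3,q4},{q3,q4,q5},{q4,q5,q6}} A125={{q1,q2,q6},{q1,q5,q6},{q4,q5,q6}} A134={{q4},{q2,q4},{q3,q4},{q4,q5},{q4,q6},{q2,q3,q4},{q3,q4,q5},{q4,q5,q6}} A135={{q4,q6},{q4,q5,q6}} A145={{q1,q6},{q4,q6},{q1,q2,q6},{q1,q5,q6},{q4,q5,q6}} A234={{q2,q4},{q4,q5},{q2,q3,q4},{q3,q4,q5},{q4,q5,q6}} A235={{q4,q5,q6}} A245={{q2,q6},{q5,q6},{q1,q2,q6},{q1,q5,q6},{q4,q5,q6}} A345={{q4,q6},{q4,q5,q6}}
  A1234={{q2,q4},{q4,q5},{q2,q3,q4},{q3,q4,q5},{q4,q5,q6}} A1235={{q4,q5,q6}} A1245={{q1,q2,q6},{q1,q5,q6},{q4,q5,q6}} A1345={{q4,q6},{q4,q5,q6}} A2345={{q4,q5,q6}}
  A12345={{q4,q5,q6}}
components per intersection:
  A1: {{q1},{q3},{q4},{q1,q2},{q1,q3},{q1,q5},{q1,q6},{q2,q3},{q2,q4},{q3,q4},{q3,q5},{q4,q5},{q4,q6},{q1,q2,q3},{q1,q2,q6},{q1,q5,q6},{q2,q3,q4},{q3,q4,q5},{q4,q5,q6}}
  A2: {{q2},{q1,q2},{q2,q3},{q2,q4},{q2,q6},{q1,q2,q3},{q1,q2,q6},{q2,q3,q4}} {{q5},{q1,q5},{q3,q5},{q4,q5},{q5,q6},{q1,q5,q6},{q3,q4,q5},{q4,q5,q6}}
  A3: {{q4},{q2,q4},{q3,q4},{q4,q5},{q4,q6},{q2,q3,q4},{q3,q4,q5},{q4,q5,q6}}
  A4: {{q4},{q6},{q1,q6},{q2,q4},{q2,q6},{q3,q4},{q4,q5},{q4,q6},{q5,q6},{q1,q2,q6},{q1,q5,q6},{q2,q3,q4},{q3,q4,q5},{q4,q5,q6}}
  A5: {{q6},{q1,q6},{q2,q6},{q4,q6},{q5,q6},{q1,q2,q6},{q1,q5,q6},{q4,q5,q6}}
  A12: {{q1,q2},{q2,q3},{q2,q4},{q1,q2,q3},{q1,q2,q6},{q2,q3,q4}} {{q1,q5},{q1,q5,q6}} {{q3,q5},{q4,q5},{q3,q4,q5},{q4,q5,q6}}
  A13: {{q4},{q2,q4},{q3,q4},{q4,q5},{q4,q6},{q2,q3,q4},{q3,q4,q5},{q4,q5,q6}}
  A14: {{q4},{q2,q4},{q3,q4},{q4,q5},{q4,q6},{q2,q3,q4},{q3,q4,q5},{q4,q5,q6}} {{q1,q6},{q1,q2,q6},{q1,q5,q6}}
  A15: {{q1,q6},{q1,q2,q6},{q1,q5,q6}} {{q4,q6},{q4,q5,q6}}
  A23: {{q2,q4},{q2,q3,q4}} {{q4,q5},{q3,q4,q5},{q4,q5,q6}}
  A24: {{q2,q4},{q2,q3,q4}} {{q2,q6},{q1,q2,q6}} {{q4,q5},{q5,q6},{q1,q5,q6},{q3,q4,q5},{q4,q5,q6}}
  A25: {{q2,q6},{q1,q2,q6}} {{q5,q6},{q1,q5,q6},{q4,q5,q6}}
  A34: {{q4},{q2,q4},{q3,q4},{q4,q5},{q4,q6},{q2,q3,q4},{q3,q4,q5},{q4,q5,q6}}
  A35: {{q4,q6},{q4,q5,q6}}
  A45: {{q6},{q1,q6},{q2,q6},{q4,q6},{q5,q6},{q1,q2,q6},{q1,q5,q6},{q4,q5,q6}}
  A123: {{q2,q4},{q2,q3,q4}} {{q4,q5},{q3,q4,q5},{q4,q5,q6}}
  A124: {{q2,q4},{q2,q3,q4}} {{q4,q5},{q3,q4,q5},{q4,q5,q6}} {{q1,q2,q6}} {{q1,q5,q6}}
  A125: {{q1,q2,q6}} {{q1,q5,q6}} {{q4,q5,q6}}
  A134: {{q4},{q2,q4},{q3,q4},{q4,q5},{q4,q6},{q2,q3,q4},{q3,q4,q5},{q4,q5,q6}}
  A135: {{q4,q6},{q4,q5,q6}}
  A145: {{q1,q6},{q1,q2,q6},{q1,q5,q6}} {{q4,q6},{q4,q5,q6}}
  A234: {{q2,q4},{q2,q3,q4}} {{q4,q5},{q3,q4,q5},{q4,q5,q6}}
  A235: {{q4,q5,q6}}
  A245: {{q2,q6},{q1,q2,q6}} {{q5,q6},{q1,q5,q6},{q4,q5,q6}}
  A345: {{q4,q6},{q4,q5,q6}}
  A1234: {{q2,q4},{q2,q3,q4}} {{q4,q5},{q3,q4,q5},{q4,q5,q6}}
  A1235: {{q4,q5,q6}}
  A1245: {{q1,q2,q6}} {{q1,q5,q6}} {{q4,q5,q6}}
  A1345: {{q4,q6},{q4,q5,q6}}
  A2345: {{q4,q5,q6}}
  A12345: {{q4,q5,q6}}
C dims 6,18,19,8; δ0: rk 5, SNF 1^5; δ1: rk 12, SNF 1^12; δ2: rk 7, SNF 1^7
Ȟ^0: (6−5)−0=1 ⇒ Z
Ȟ^1: (18−12)−5=1 ⇒ Z
Ȟ^2: (19−7)−12=0 ⇒ 0
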